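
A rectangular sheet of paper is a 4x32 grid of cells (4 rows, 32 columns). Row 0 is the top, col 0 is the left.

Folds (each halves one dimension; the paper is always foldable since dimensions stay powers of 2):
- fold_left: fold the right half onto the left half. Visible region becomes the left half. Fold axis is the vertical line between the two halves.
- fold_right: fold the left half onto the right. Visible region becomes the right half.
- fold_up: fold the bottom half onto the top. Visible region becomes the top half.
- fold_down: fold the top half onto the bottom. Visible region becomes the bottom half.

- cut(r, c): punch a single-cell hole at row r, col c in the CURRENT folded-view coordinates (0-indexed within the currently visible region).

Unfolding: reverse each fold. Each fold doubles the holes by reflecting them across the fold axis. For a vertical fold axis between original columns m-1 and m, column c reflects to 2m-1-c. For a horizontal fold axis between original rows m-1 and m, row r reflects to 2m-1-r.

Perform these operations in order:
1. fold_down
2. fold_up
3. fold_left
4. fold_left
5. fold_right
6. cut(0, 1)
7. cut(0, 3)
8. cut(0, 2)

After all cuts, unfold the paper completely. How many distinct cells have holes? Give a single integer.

Answer: 96

Derivation:
Op 1 fold_down: fold axis h@2; visible region now rows[2,4) x cols[0,32) = 2x32
Op 2 fold_up: fold axis h@3; visible region now rows[2,3) x cols[0,32) = 1x32
Op 3 fold_left: fold axis v@16; visible region now rows[2,3) x cols[0,16) = 1x16
Op 4 fold_left: fold axis v@8; visible region now rows[2,3) x cols[0,8) = 1x8
Op 5 fold_right: fold axis v@4; visible region now rows[2,3) x cols[4,8) = 1x4
Op 6 cut(0, 1): punch at orig (2,5); cuts so far [(2, 5)]; region rows[2,3) x cols[4,8) = 1x4
Op 7 cut(0, 3): punch at orig (2,7); cuts so far [(2, 5), (2, 7)]; region rows[2,3) x cols[4,8) = 1x4
Op 8 cut(0, 2): punch at orig (2,6); cuts so far [(2, 5), (2, 6), (2, 7)]; region rows[2,3) x cols[4,8) = 1x4
Unfold 1 (reflect across v@4): 6 holes -> [(2, 0), (2, 1), (2, 2), (2, 5), (2, 6), (2, 7)]
Unfold 2 (reflect across v@8): 12 holes -> [(2, 0), (2, 1), (2, 2), (2, 5), (2, 6), (2, 7), (2, 8), (2, 9), (2, 10), (2, 13), (2, 14), (2, 15)]
Unfold 3 (reflect across v@16): 24 holes -> [(2, 0), (2, 1), (2, 2), (2, 5), (2, 6), (2, 7), (2, 8), (2, 9), (2, 10), (2, 13), (2, 14), (2, 15), (2, 16), (2, 17), (2, 18), (2, 21), (2, 22), (2, 23), (2, 24), (2, 25), (2, 26), (2, 29), (2, 30), (2, 31)]
Unfold 4 (reflect across h@3): 48 holes -> [(2, 0), (2, 1), (2, 2), (2, 5), (2, 6), (2, 7), (2, 8), (2, 9), (2, 10), (2, 13), (2, 14), (2, 15), (2, 16), (2, 17), (2, 18), (2, 21), (2, 22), (2, 23), (2, 24), (2, 25), (2, 26), (2, 29), (2, 30), (2, 31), (3, 0), (3, 1), (3, 2), (3, 5), (3, 6), (3, 7), (3, 8), (3, 9), (3, 10), (3, 13), (3, 14), (3, 15), (3, 16), (3, 17), (3, 18), (3, 21), (3, 22), (3, 23), (3, 24), (3, 25), (3, 26), (3, 29), (3, 30), (3, 31)]
Unfold 5 (reflect across h@2): 96 holes -> [(0, 0), (0, 1), (0, 2), (0, 5), (0, 6), (0, 7), (0, 8), (0, 9), (0, 10), (0, 13), (0, 14), (0, 15), (0, 16), (0, 17), (0, 18), (0, 21), (0, 22), (0, 23), (0, 24), (0, 25), (0, 26), (0, 29), (0, 30), (0, 31), (1, 0), (1, 1), (1, 2), (1, 5), (1, 6), (1, 7), (1, 8), (1, 9), (1, 10), (1, 13), (1, 14), (1, 15), (1, 16), (1, 17), (1, 18), (1, 21), (1, 22), (1, 23), (1, 24), (1, 25), (1, 26), (1, 29), (1, 30), (1, 31), (2, 0), (2, 1), (2, 2), (2, 5), (2, 6), (2, 7), (2, 8), (2, 9), (2, 10), (2, 13), (2, 14), (2, 15), (2, 16), (2, 17), (2, 18), (2, 21), (2, 22), (2, 23), (2, 24), (2, 25), (2, 26), (2, 29), (2, 30), (2, 31), (3, 0), (3, 1), (3, 2), (3, 5), (3, 6), (3, 7), (3, 8), (3, 9), (3, 10), (3, 13), (3, 14), (3, 15), (3, 16), (3, 17), (3, 18), (3, 21), (3, 22), (3, 23), (3, 24), (3, 25), (3, 26), (3, 29), (3, 30), (3, 31)]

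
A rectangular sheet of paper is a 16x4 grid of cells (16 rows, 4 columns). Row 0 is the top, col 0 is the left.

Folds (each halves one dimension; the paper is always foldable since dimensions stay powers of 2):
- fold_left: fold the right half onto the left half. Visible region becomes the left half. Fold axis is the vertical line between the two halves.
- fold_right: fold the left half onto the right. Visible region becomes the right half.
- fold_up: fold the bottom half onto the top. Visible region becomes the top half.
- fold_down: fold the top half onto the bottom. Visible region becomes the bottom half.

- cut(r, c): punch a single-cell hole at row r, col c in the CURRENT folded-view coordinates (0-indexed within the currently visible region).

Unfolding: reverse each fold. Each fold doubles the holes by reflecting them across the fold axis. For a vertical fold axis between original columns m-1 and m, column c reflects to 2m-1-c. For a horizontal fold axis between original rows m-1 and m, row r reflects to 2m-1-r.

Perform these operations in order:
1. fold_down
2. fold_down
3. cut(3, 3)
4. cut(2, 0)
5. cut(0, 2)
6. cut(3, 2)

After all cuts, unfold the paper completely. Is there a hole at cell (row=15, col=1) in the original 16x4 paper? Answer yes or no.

Answer: no

Derivation:
Op 1 fold_down: fold axis h@8; visible region now rows[8,16) x cols[0,4) = 8x4
Op 2 fold_down: fold axis h@12; visible region now rows[12,16) x cols[0,4) = 4x4
Op 3 cut(3, 3): punch at orig (15,3); cuts so far [(15, 3)]; region rows[12,16) x cols[0,4) = 4x4
Op 4 cut(2, 0): punch at orig (14,0); cuts so far [(14, 0), (15, 3)]; region rows[12,16) x cols[0,4) = 4x4
Op 5 cut(0, 2): punch at orig (12,2); cuts so far [(12, 2), (14, 0), (15, 3)]; region rows[12,16) x cols[0,4) = 4x4
Op 6 cut(3, 2): punch at orig (15,2); cuts so far [(12, 2), (14, 0), (15, 2), (15, 3)]; region rows[12,16) x cols[0,4) = 4x4
Unfold 1 (reflect across h@12): 8 holes -> [(8, 2), (8, 3), (9, 0), (11, 2), (12, 2), (14, 0), (15, 2), (15, 3)]
Unfold 2 (reflect across h@8): 16 holes -> [(0, 2), (0, 3), (1, 0), (3, 2), (4, 2), (6, 0), (7, 2), (7, 3), (8, 2), (8, 3), (9, 0), (11, 2), (12, 2), (14, 0), (15, 2), (15, 3)]
Holes: [(0, 2), (0, 3), (1, 0), (3, 2), (4, 2), (6, 0), (7, 2), (7, 3), (8, 2), (8, 3), (9, 0), (11, 2), (12, 2), (14, 0), (15, 2), (15, 3)]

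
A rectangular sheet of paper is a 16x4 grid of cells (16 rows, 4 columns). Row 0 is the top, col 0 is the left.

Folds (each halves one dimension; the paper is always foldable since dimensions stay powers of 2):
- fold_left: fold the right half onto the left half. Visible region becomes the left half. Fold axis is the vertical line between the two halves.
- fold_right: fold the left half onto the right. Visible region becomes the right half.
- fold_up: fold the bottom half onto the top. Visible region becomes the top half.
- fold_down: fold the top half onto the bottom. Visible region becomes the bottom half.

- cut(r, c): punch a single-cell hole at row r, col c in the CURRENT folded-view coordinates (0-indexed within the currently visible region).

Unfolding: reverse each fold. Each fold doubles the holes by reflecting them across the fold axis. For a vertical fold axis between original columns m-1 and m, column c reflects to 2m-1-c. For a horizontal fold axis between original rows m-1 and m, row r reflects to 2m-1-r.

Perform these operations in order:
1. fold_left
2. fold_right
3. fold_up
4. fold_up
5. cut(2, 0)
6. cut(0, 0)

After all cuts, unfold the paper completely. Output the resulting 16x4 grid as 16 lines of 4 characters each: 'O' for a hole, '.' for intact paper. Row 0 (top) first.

Answer: OOOO
....
OOOO
....
....
OOOO
....
OOOO
OOOO
....
OOOO
....
....
OOOO
....
OOOO

Derivation:
Op 1 fold_left: fold axis v@2; visible region now rows[0,16) x cols[0,2) = 16x2
Op 2 fold_right: fold axis v@1; visible region now rows[0,16) x cols[1,2) = 16x1
Op 3 fold_up: fold axis h@8; visible region now rows[0,8) x cols[1,2) = 8x1
Op 4 fold_up: fold axis h@4; visible region now rows[0,4) x cols[1,2) = 4x1
Op 5 cut(2, 0): punch at orig (2,1); cuts so far [(2, 1)]; region rows[0,4) x cols[1,2) = 4x1
Op 6 cut(0, 0): punch at orig (0,1); cuts so far [(0, 1), (2, 1)]; region rows[0,4) x cols[1,2) = 4x1
Unfold 1 (reflect across h@4): 4 holes -> [(0, 1), (2, 1), (5, 1), (7, 1)]
Unfold 2 (reflect across h@8): 8 holes -> [(0, 1), (2, 1), (5, 1), (7, 1), (8, 1), (10, 1), (13, 1), (15, 1)]
Unfold 3 (reflect across v@1): 16 holes -> [(0, 0), (0, 1), (2, 0), (2, 1), (5, 0), (5, 1), (7, 0), (7, 1), (8, 0), (8, 1), (10, 0), (10, 1), (13, 0), (13, 1), (15, 0), (15, 1)]
Unfold 4 (reflect across v@2): 32 holes -> [(0, 0), (0, 1), (0, 2), (0, 3), (2, 0), (2, 1), (2, 2), (2, 3), (5, 0), (5, 1), (5, 2), (5, 3), (7, 0), (7, 1), (7, 2), (7, 3), (8, 0), (8, 1), (8, 2), (8, 3), (10, 0), (10, 1), (10, 2), (10, 3), (13, 0), (13, 1), (13, 2), (13, 3), (15, 0), (15, 1), (15, 2), (15, 3)]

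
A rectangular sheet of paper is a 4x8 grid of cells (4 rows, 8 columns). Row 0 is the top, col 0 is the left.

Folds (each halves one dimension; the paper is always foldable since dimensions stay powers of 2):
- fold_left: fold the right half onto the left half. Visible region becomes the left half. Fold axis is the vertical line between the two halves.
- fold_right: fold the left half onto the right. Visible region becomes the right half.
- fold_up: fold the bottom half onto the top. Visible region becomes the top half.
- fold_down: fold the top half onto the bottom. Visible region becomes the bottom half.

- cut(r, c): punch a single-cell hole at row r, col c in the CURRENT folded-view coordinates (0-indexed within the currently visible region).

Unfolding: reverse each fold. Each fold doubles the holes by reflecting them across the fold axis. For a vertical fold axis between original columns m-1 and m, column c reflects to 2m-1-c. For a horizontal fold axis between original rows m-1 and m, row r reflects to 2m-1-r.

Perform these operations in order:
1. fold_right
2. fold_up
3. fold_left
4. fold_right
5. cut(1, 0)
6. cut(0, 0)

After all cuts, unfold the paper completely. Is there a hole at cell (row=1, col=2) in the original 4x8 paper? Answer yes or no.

Op 1 fold_right: fold axis v@4; visible region now rows[0,4) x cols[4,8) = 4x4
Op 2 fold_up: fold axis h@2; visible region now rows[0,2) x cols[4,8) = 2x4
Op 3 fold_left: fold axis v@6; visible region now rows[0,2) x cols[4,6) = 2x2
Op 4 fold_right: fold axis v@5; visible region now rows[0,2) x cols[5,6) = 2x1
Op 5 cut(1, 0): punch at orig (1,5); cuts so far [(1, 5)]; region rows[0,2) x cols[5,6) = 2x1
Op 6 cut(0, 0): punch at orig (0,5); cuts so far [(0, 5), (1, 5)]; region rows[0,2) x cols[5,6) = 2x1
Unfold 1 (reflect across v@5): 4 holes -> [(0, 4), (0, 5), (1, 4), (1, 5)]
Unfold 2 (reflect across v@6): 8 holes -> [(0, 4), (0, 5), (0, 6), (0, 7), (1, 4), (1, 5), (1, 6), (1, 7)]
Unfold 3 (reflect across h@2): 16 holes -> [(0, 4), (0, 5), (0, 6), (0, 7), (1, 4), (1, 5), (1, 6), (1, 7), (2, 4), (2, 5), (2, 6), (2, 7), (3, 4), (3, 5), (3, 6), (3, 7)]
Unfold 4 (reflect across v@4): 32 holes -> [(0, 0), (0, 1), (0, 2), (0, 3), (0, 4), (0, 5), (0, 6), (0, 7), (1, 0), (1, 1), (1, 2), (1, 3), (1, 4), (1, 5), (1, 6), (1, 7), (2, 0), (2, 1), (2, 2), (2, 3), (2, 4), (2, 5), (2, 6), (2, 7), (3, 0), (3, 1), (3, 2), (3, 3), (3, 4), (3, 5), (3, 6), (3, 7)]
Holes: [(0, 0), (0, 1), (0, 2), (0, 3), (0, 4), (0, 5), (0, 6), (0, 7), (1, 0), (1, 1), (1, 2), (1, 3), (1, 4), (1, 5), (1, 6), (1, 7), (2, 0), (2, 1), (2, 2), (2, 3), (2, 4), (2, 5), (2, 6), (2, 7), (3, 0), (3, 1), (3, 2), (3, 3), (3, 4), (3, 5), (3, 6), (3, 7)]

Answer: yes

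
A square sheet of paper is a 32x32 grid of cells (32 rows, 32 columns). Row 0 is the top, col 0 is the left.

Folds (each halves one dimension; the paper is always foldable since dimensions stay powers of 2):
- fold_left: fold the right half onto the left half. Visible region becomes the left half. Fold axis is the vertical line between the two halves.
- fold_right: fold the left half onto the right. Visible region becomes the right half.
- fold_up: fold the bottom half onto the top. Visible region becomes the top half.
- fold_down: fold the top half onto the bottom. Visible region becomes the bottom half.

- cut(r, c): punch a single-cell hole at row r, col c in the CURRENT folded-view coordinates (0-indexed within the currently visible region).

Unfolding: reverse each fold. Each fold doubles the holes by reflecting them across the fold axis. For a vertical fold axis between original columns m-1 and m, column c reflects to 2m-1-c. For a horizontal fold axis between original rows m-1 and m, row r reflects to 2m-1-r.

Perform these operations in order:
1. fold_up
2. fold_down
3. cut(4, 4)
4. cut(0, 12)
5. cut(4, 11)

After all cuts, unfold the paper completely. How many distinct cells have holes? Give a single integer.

Op 1 fold_up: fold axis h@16; visible region now rows[0,16) x cols[0,32) = 16x32
Op 2 fold_down: fold axis h@8; visible region now rows[8,16) x cols[0,32) = 8x32
Op 3 cut(4, 4): punch at orig (12,4); cuts so far [(12, 4)]; region rows[8,16) x cols[0,32) = 8x32
Op 4 cut(0, 12): punch at orig (8,12); cuts so far [(8, 12), (12, 4)]; region rows[8,16) x cols[0,32) = 8x32
Op 5 cut(4, 11): punch at orig (12,11); cuts so far [(8, 12), (12, 4), (12, 11)]; region rows[8,16) x cols[0,32) = 8x32
Unfold 1 (reflect across h@8): 6 holes -> [(3, 4), (3, 11), (7, 12), (8, 12), (12, 4), (12, 11)]
Unfold 2 (reflect across h@16): 12 holes -> [(3, 4), (3, 11), (7, 12), (8, 12), (12, 4), (12, 11), (19, 4), (19, 11), (23, 12), (24, 12), (28, 4), (28, 11)]

Answer: 12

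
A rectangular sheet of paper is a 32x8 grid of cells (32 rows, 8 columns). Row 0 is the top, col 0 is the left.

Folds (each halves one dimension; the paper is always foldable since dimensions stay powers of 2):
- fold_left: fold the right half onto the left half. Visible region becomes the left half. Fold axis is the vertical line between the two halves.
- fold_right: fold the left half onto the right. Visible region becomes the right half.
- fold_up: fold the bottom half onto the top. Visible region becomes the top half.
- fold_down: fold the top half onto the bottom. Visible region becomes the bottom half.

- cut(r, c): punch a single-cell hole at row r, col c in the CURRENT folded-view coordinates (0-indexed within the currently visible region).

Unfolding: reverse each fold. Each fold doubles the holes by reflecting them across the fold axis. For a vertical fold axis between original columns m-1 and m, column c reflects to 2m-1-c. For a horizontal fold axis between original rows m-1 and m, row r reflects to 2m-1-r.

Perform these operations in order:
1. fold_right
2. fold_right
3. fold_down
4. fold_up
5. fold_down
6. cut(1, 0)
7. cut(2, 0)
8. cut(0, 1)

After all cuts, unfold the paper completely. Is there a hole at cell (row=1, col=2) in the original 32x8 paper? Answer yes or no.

Answer: yes

Derivation:
Op 1 fold_right: fold axis v@4; visible region now rows[0,32) x cols[4,8) = 32x4
Op 2 fold_right: fold axis v@6; visible region now rows[0,32) x cols[6,8) = 32x2
Op 3 fold_down: fold axis h@16; visible region now rows[16,32) x cols[6,8) = 16x2
Op 4 fold_up: fold axis h@24; visible region now rows[16,24) x cols[6,8) = 8x2
Op 5 fold_down: fold axis h@20; visible region now rows[20,24) x cols[6,8) = 4x2
Op 6 cut(1, 0): punch at orig (21,6); cuts so far [(21, 6)]; region rows[20,24) x cols[6,8) = 4x2
Op 7 cut(2, 0): punch at orig (22,6); cuts so far [(21, 6), (22, 6)]; region rows[20,24) x cols[6,8) = 4x2
Op 8 cut(0, 1): punch at orig (20,7); cuts so far [(20, 7), (21, 6), (22, 6)]; region rows[20,24) x cols[6,8) = 4x2
Unfold 1 (reflect across h@20): 6 holes -> [(17, 6), (18, 6), (19, 7), (20, 7), (21, 6), (22, 6)]
Unfold 2 (reflect across h@24): 12 holes -> [(17, 6), (18, 6), (19, 7), (20, 7), (21, 6), (22, 6), (25, 6), (26, 6), (27, 7), (28, 7), (29, 6), (30, 6)]
Unfold 3 (reflect across h@16): 24 holes -> [(1, 6), (2, 6), (3, 7), (4, 7), (5, 6), (6, 6), (9, 6), (10, 6), (11, 7), (12, 7), (13, 6), (14, 6), (17, 6), (18, 6), (19, 7), (20, 7), (21, 6), (22, 6), (25, 6), (26, 6), (27, 7), (28, 7), (29, 6), (30, 6)]
Unfold 4 (reflect across v@6): 48 holes -> [(1, 5), (1, 6), (2, 5), (2, 6), (3, 4), (3, 7), (4, 4), (4, 7), (5, 5), (5, 6), (6, 5), (6, 6), (9, 5), (9, 6), (10, 5), (10, 6), (11, 4), (11, 7), (12, 4), (12, 7), (13, 5), (13, 6), (14, 5), (14, 6), (17, 5), (17, 6), (18, 5), (18, 6), (19, 4), (19, 7), (20, 4), (20, 7), (21, 5), (21, 6), (22, 5), (22, 6), (25, 5), (25, 6), (26, 5), (26, 6), (27, 4), (27, 7), (28, 4), (28, 7), (29, 5), (29, 6), (30, 5), (30, 6)]
Unfold 5 (reflect across v@4): 96 holes -> [(1, 1), (1, 2), (1, 5), (1, 6), (2, 1), (2, 2), (2, 5), (2, 6), (3, 0), (3, 3), (3, 4), (3, 7), (4, 0), (4, 3), (4, 4), (4, 7), (5, 1), (5, 2), (5, 5), (5, 6), (6, 1), (6, 2), (6, 5), (6, 6), (9, 1), (9, 2), (9, 5), (9, 6), (10, 1), (10, 2), (10, 5), (10, 6), (11, 0), (11, 3), (11, 4), (11, 7), (12, 0), (12, 3), (12, 4), (12, 7), (13, 1), (13, 2), (13, 5), (13, 6), (14, 1), (14, 2), (14, 5), (14, 6), (17, 1), (17, 2), (17, 5), (17, 6), (18, 1), (18, 2), (18, 5), (18, 6), (19, 0), (19, 3), (19, 4), (19, 7), (20, 0), (20, 3), (20, 4), (20, 7), (21, 1), (21, 2), (21, 5), (21, 6), (22, 1), (22, 2), (22, 5), (22, 6), (25, 1), (25, 2), (25, 5), (25, 6), (26, 1), (26, 2), (26, 5), (26, 6), (27, 0), (27, 3), (27, 4), (27, 7), (28, 0), (28, 3), (28, 4), (28, 7), (29, 1), (29, 2), (29, 5), (29, 6), (30, 1), (30, 2), (30, 5), (30, 6)]
Holes: [(1, 1), (1, 2), (1, 5), (1, 6), (2, 1), (2, 2), (2, 5), (2, 6), (3, 0), (3, 3), (3, 4), (3, 7), (4, 0), (4, 3), (4, 4), (4, 7), (5, 1), (5, 2), (5, 5), (5, 6), (6, 1), (6, 2), (6, 5), (6, 6), (9, 1), (9, 2), (9, 5), (9, 6), (10, 1), (10, 2), (10, 5), (10, 6), (11, 0), (11, 3), (11, 4), (11, 7), (12, 0), (12, 3), (12, 4), (12, 7), (13, 1), (13, 2), (13, 5), (13, 6), (14, 1), (14, 2), (14, 5), (14, 6), (17, 1), (17, 2), (17, 5), (17, 6), (18, 1), (18, 2), (18, 5), (18, 6), (19, 0), (19, 3), (19, 4), (19, 7), (20, 0), (20, 3), (20, 4), (20, 7), (21, 1), (21, 2), (21, 5), (21, 6), (22, 1), (22, 2), (22, 5), (22, 6), (25, 1), (25, 2), (25, 5), (25, 6), (26, 1), (26, 2), (26, 5), (26, 6), (27, 0), (27, 3), (27, 4), (27, 7), (28, 0), (28, 3), (28, 4), (28, 7), (29, 1), (29, 2), (29, 5), (29, 6), (30, 1), (30, 2), (30, 5), (30, 6)]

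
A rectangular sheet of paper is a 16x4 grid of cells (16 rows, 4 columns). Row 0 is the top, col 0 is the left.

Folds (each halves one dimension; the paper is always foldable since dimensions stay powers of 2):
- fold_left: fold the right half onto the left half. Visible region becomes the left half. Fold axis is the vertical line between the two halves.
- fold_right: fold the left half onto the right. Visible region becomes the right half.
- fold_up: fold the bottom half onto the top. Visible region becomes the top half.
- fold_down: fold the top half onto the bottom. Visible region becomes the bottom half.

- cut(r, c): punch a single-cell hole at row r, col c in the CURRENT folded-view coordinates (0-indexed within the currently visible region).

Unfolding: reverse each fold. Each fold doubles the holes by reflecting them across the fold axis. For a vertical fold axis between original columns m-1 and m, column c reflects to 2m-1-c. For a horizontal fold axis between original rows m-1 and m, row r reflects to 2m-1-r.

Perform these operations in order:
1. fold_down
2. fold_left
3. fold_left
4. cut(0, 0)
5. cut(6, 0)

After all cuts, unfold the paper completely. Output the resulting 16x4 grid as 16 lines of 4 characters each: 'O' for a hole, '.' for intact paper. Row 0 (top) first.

Op 1 fold_down: fold axis h@8; visible region now rows[8,16) x cols[0,4) = 8x4
Op 2 fold_left: fold axis v@2; visible region now rows[8,16) x cols[0,2) = 8x2
Op 3 fold_left: fold axis v@1; visible region now rows[8,16) x cols[0,1) = 8x1
Op 4 cut(0, 0): punch at orig (8,0); cuts so far [(8, 0)]; region rows[8,16) x cols[0,1) = 8x1
Op 5 cut(6, 0): punch at orig (14,0); cuts so far [(8, 0), (14, 0)]; region rows[8,16) x cols[0,1) = 8x1
Unfold 1 (reflect across v@1): 4 holes -> [(8, 0), (8, 1), (14, 0), (14, 1)]
Unfold 2 (reflect across v@2): 8 holes -> [(8, 0), (8, 1), (8, 2), (8, 3), (14, 0), (14, 1), (14, 2), (14, 3)]
Unfold 3 (reflect across h@8): 16 holes -> [(1, 0), (1, 1), (1, 2), (1, 3), (7, 0), (7, 1), (7, 2), (7, 3), (8, 0), (8, 1), (8, 2), (8, 3), (14, 0), (14, 1), (14, 2), (14, 3)]

Answer: ....
OOOO
....
....
....
....
....
OOOO
OOOO
....
....
....
....
....
OOOO
....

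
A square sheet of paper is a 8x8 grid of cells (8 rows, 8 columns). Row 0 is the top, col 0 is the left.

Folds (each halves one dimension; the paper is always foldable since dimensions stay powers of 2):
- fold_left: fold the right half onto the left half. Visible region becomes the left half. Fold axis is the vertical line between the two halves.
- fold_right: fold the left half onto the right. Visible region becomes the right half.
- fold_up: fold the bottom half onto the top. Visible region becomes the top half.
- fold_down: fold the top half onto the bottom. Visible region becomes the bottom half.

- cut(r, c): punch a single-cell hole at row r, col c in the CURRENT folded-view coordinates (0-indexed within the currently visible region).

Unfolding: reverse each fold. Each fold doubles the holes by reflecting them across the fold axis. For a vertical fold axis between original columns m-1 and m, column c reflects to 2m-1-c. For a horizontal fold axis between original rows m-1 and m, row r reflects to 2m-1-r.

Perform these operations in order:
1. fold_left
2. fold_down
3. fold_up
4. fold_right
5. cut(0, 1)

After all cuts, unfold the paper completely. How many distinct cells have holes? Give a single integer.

Answer: 16

Derivation:
Op 1 fold_left: fold axis v@4; visible region now rows[0,8) x cols[0,4) = 8x4
Op 2 fold_down: fold axis h@4; visible region now rows[4,8) x cols[0,4) = 4x4
Op 3 fold_up: fold axis h@6; visible region now rows[4,6) x cols[0,4) = 2x4
Op 4 fold_right: fold axis v@2; visible region now rows[4,6) x cols[2,4) = 2x2
Op 5 cut(0, 1): punch at orig (4,3); cuts so far [(4, 3)]; region rows[4,6) x cols[2,4) = 2x2
Unfold 1 (reflect across v@2): 2 holes -> [(4, 0), (4, 3)]
Unfold 2 (reflect across h@6): 4 holes -> [(4, 0), (4, 3), (7, 0), (7, 3)]
Unfold 3 (reflect across h@4): 8 holes -> [(0, 0), (0, 3), (3, 0), (3, 3), (4, 0), (4, 3), (7, 0), (7, 3)]
Unfold 4 (reflect across v@4): 16 holes -> [(0, 0), (0, 3), (0, 4), (0, 7), (3, 0), (3, 3), (3, 4), (3, 7), (4, 0), (4, 3), (4, 4), (4, 7), (7, 0), (7, 3), (7, 4), (7, 7)]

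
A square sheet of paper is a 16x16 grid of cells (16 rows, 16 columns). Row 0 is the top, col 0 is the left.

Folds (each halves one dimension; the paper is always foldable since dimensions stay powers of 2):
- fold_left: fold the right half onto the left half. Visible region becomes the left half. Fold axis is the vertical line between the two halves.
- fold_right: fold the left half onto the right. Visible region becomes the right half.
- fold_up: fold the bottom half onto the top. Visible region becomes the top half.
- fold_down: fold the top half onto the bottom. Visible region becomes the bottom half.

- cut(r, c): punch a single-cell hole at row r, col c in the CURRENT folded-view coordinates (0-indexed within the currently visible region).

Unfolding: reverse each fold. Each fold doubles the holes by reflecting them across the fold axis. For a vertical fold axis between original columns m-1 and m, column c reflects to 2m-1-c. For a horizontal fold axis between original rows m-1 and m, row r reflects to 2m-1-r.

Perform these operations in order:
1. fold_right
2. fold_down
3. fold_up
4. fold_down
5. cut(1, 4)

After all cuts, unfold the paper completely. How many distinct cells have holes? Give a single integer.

Op 1 fold_right: fold axis v@8; visible region now rows[0,16) x cols[8,16) = 16x8
Op 2 fold_down: fold axis h@8; visible region now rows[8,16) x cols[8,16) = 8x8
Op 3 fold_up: fold axis h@12; visible region now rows[8,12) x cols[8,16) = 4x8
Op 4 fold_down: fold axis h@10; visible region now rows[10,12) x cols[8,16) = 2x8
Op 5 cut(1, 4): punch at orig (11,12); cuts so far [(11, 12)]; region rows[10,12) x cols[8,16) = 2x8
Unfold 1 (reflect across h@10): 2 holes -> [(8, 12), (11, 12)]
Unfold 2 (reflect across h@12): 4 holes -> [(8, 12), (11, 12), (12, 12), (15, 12)]
Unfold 3 (reflect across h@8): 8 holes -> [(0, 12), (3, 12), (4, 12), (7, 12), (8, 12), (11, 12), (12, 12), (15, 12)]
Unfold 4 (reflect across v@8): 16 holes -> [(0, 3), (0, 12), (3, 3), (3, 12), (4, 3), (4, 12), (7, 3), (7, 12), (8, 3), (8, 12), (11, 3), (11, 12), (12, 3), (12, 12), (15, 3), (15, 12)]

Answer: 16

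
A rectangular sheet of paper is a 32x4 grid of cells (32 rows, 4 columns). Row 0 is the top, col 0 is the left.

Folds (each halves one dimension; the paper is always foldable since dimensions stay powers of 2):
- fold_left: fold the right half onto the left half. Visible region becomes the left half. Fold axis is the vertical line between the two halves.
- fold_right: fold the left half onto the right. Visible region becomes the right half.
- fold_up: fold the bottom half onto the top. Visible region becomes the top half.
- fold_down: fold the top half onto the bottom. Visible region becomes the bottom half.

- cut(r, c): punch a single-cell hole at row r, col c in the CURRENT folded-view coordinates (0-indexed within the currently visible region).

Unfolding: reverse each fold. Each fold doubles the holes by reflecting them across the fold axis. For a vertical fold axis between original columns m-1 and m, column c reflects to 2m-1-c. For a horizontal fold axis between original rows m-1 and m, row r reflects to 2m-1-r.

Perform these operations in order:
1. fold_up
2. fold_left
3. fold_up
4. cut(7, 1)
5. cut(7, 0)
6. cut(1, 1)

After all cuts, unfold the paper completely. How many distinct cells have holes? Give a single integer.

Op 1 fold_up: fold axis h@16; visible region now rows[0,16) x cols[0,4) = 16x4
Op 2 fold_left: fold axis v@2; visible region now rows[0,16) x cols[0,2) = 16x2
Op 3 fold_up: fold axis h@8; visible region now rows[0,8) x cols[0,2) = 8x2
Op 4 cut(7, 1): punch at orig (7,1); cuts so far [(7, 1)]; region rows[0,8) x cols[0,2) = 8x2
Op 5 cut(7, 0): punch at orig (7,0); cuts so far [(7, 0), (7, 1)]; region rows[0,8) x cols[0,2) = 8x2
Op 6 cut(1, 1): punch at orig (1,1); cuts so far [(1, 1), (7, 0), (7, 1)]; region rows[0,8) x cols[0,2) = 8x2
Unfold 1 (reflect across h@8): 6 holes -> [(1, 1), (7, 0), (7, 1), (8, 0), (8, 1), (14, 1)]
Unfold 2 (reflect across v@2): 12 holes -> [(1, 1), (1, 2), (7, 0), (7, 1), (7, 2), (7, 3), (8, 0), (8, 1), (8, 2), (8, 3), (14, 1), (14, 2)]
Unfold 3 (reflect across h@16): 24 holes -> [(1, 1), (1, 2), (7, 0), (7, 1), (7, 2), (7, 3), (8, 0), (8, 1), (8, 2), (8, 3), (14, 1), (14, 2), (17, 1), (17, 2), (23, 0), (23, 1), (23, 2), (23, 3), (24, 0), (24, 1), (24, 2), (24, 3), (30, 1), (30, 2)]

Answer: 24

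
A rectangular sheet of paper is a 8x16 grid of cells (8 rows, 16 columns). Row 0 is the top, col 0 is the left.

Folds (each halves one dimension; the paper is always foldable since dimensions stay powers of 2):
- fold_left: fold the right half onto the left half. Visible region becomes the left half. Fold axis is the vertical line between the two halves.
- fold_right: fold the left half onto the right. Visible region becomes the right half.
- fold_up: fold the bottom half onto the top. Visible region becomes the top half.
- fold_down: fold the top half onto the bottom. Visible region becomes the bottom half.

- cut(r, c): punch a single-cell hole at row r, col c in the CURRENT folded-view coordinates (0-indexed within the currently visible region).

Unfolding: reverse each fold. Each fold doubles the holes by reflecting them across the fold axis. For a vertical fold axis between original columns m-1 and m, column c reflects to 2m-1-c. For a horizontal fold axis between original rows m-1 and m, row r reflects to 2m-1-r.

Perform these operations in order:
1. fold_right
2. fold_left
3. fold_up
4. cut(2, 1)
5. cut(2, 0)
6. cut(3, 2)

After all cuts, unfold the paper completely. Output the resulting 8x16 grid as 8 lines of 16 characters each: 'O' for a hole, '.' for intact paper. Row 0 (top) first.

Answer: ................
................
OO....OOOO....OO
..O..O....O..O..
..O..O....O..O..
OO....OOOO....OO
................
................

Derivation:
Op 1 fold_right: fold axis v@8; visible region now rows[0,8) x cols[8,16) = 8x8
Op 2 fold_left: fold axis v@12; visible region now rows[0,8) x cols[8,12) = 8x4
Op 3 fold_up: fold axis h@4; visible region now rows[0,4) x cols[8,12) = 4x4
Op 4 cut(2, 1): punch at orig (2,9); cuts so far [(2, 9)]; region rows[0,4) x cols[8,12) = 4x4
Op 5 cut(2, 0): punch at orig (2,8); cuts so far [(2, 8), (2, 9)]; region rows[0,4) x cols[8,12) = 4x4
Op 6 cut(3, 2): punch at orig (3,10); cuts so far [(2, 8), (2, 9), (3, 10)]; region rows[0,4) x cols[8,12) = 4x4
Unfold 1 (reflect across h@4): 6 holes -> [(2, 8), (2, 9), (3, 10), (4, 10), (5, 8), (5, 9)]
Unfold 2 (reflect across v@12): 12 holes -> [(2, 8), (2, 9), (2, 14), (2, 15), (3, 10), (3, 13), (4, 10), (4, 13), (5, 8), (5, 9), (5, 14), (5, 15)]
Unfold 3 (reflect across v@8): 24 holes -> [(2, 0), (2, 1), (2, 6), (2, 7), (2, 8), (2, 9), (2, 14), (2, 15), (3, 2), (3, 5), (3, 10), (3, 13), (4, 2), (4, 5), (4, 10), (4, 13), (5, 0), (5, 1), (5, 6), (5, 7), (5, 8), (5, 9), (5, 14), (5, 15)]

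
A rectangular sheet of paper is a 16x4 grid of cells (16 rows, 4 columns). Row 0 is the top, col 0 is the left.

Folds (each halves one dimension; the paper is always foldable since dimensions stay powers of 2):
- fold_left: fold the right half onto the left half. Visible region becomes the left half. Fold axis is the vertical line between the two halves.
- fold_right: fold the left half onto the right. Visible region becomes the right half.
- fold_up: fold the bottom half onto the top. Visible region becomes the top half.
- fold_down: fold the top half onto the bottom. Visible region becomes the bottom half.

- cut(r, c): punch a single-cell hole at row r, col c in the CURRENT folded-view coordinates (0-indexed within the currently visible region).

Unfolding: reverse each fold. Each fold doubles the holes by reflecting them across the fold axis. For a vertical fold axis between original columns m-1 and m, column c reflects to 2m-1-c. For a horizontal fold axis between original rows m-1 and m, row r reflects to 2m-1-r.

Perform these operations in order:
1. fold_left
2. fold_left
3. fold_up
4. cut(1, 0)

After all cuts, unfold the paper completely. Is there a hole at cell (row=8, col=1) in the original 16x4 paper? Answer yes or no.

Answer: no

Derivation:
Op 1 fold_left: fold axis v@2; visible region now rows[0,16) x cols[0,2) = 16x2
Op 2 fold_left: fold axis v@1; visible region now rows[0,16) x cols[0,1) = 16x1
Op 3 fold_up: fold axis h@8; visible region now rows[0,8) x cols[0,1) = 8x1
Op 4 cut(1, 0): punch at orig (1,0); cuts so far [(1, 0)]; region rows[0,8) x cols[0,1) = 8x1
Unfold 1 (reflect across h@8): 2 holes -> [(1, 0), (14, 0)]
Unfold 2 (reflect across v@1): 4 holes -> [(1, 0), (1, 1), (14, 0), (14, 1)]
Unfold 3 (reflect across v@2): 8 holes -> [(1, 0), (1, 1), (1, 2), (1, 3), (14, 0), (14, 1), (14, 2), (14, 3)]
Holes: [(1, 0), (1, 1), (1, 2), (1, 3), (14, 0), (14, 1), (14, 2), (14, 3)]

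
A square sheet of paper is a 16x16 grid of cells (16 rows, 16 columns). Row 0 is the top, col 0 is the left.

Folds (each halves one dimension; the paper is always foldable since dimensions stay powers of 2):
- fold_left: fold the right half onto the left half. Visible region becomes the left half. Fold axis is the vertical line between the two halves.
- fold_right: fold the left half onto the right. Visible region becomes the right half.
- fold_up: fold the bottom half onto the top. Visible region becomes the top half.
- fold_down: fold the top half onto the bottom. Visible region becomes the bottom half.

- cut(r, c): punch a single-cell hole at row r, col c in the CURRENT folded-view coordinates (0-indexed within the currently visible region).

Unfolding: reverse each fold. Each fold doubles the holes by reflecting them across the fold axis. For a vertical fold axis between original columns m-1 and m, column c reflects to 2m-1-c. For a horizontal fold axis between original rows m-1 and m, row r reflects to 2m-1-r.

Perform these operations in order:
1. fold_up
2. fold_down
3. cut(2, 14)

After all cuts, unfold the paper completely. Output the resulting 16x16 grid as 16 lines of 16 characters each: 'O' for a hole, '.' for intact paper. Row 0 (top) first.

Answer: ................
..............O.
................
................
................
................
..............O.
................
................
..............O.
................
................
................
................
..............O.
................

Derivation:
Op 1 fold_up: fold axis h@8; visible region now rows[0,8) x cols[0,16) = 8x16
Op 2 fold_down: fold axis h@4; visible region now rows[4,8) x cols[0,16) = 4x16
Op 3 cut(2, 14): punch at orig (6,14); cuts so far [(6, 14)]; region rows[4,8) x cols[0,16) = 4x16
Unfold 1 (reflect across h@4): 2 holes -> [(1, 14), (6, 14)]
Unfold 2 (reflect across h@8): 4 holes -> [(1, 14), (6, 14), (9, 14), (14, 14)]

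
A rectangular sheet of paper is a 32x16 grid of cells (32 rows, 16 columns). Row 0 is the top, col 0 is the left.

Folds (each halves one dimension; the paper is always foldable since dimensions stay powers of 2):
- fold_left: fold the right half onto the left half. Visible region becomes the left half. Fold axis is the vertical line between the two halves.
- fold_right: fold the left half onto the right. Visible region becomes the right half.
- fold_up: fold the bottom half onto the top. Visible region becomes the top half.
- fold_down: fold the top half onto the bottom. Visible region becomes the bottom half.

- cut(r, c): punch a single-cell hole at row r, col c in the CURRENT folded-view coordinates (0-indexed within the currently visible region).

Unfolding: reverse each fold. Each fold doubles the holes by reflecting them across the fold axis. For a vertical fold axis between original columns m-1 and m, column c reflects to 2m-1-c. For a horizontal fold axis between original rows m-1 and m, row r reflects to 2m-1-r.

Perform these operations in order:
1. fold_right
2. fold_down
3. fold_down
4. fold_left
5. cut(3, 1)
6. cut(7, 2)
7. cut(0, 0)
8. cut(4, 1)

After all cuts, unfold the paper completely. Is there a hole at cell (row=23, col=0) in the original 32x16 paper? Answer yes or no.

Answer: yes

Derivation:
Op 1 fold_right: fold axis v@8; visible region now rows[0,32) x cols[8,16) = 32x8
Op 2 fold_down: fold axis h@16; visible region now rows[16,32) x cols[8,16) = 16x8
Op 3 fold_down: fold axis h@24; visible region now rows[24,32) x cols[8,16) = 8x8
Op 4 fold_left: fold axis v@12; visible region now rows[24,32) x cols[8,12) = 8x4
Op 5 cut(3, 1): punch at orig (27,9); cuts so far [(27, 9)]; region rows[24,32) x cols[8,12) = 8x4
Op 6 cut(7, 2): punch at orig (31,10); cuts so far [(27, 9), (31, 10)]; region rows[24,32) x cols[8,12) = 8x4
Op 7 cut(0, 0): punch at orig (24,8); cuts so far [(24, 8), (27, 9), (31, 10)]; region rows[24,32) x cols[8,12) = 8x4
Op 8 cut(4, 1): punch at orig (28,9); cuts so far [(24, 8), (27, 9), (28, 9), (31, 10)]; region rows[24,32) x cols[8,12) = 8x4
Unfold 1 (reflect across v@12): 8 holes -> [(24, 8), (24, 15), (27, 9), (27, 14), (28, 9), (28, 14), (31, 10), (31, 13)]
Unfold 2 (reflect across h@24): 16 holes -> [(16, 10), (16, 13), (19, 9), (19, 14), (20, 9), (20, 14), (23, 8), (23, 15), (24, 8), (24, 15), (27, 9), (27, 14), (28, 9), (28, 14), (31, 10), (31, 13)]
Unfold 3 (reflect across h@16): 32 holes -> [(0, 10), (0, 13), (3, 9), (3, 14), (4, 9), (4, 14), (7, 8), (7, 15), (8, 8), (8, 15), (11, 9), (11, 14), (12, 9), (12, 14), (15, 10), (15, 13), (16, 10), (16, 13), (19, 9), (19, 14), (20, 9), (20, 14), (23, 8), (23, 15), (24, 8), (24, 15), (27, 9), (27, 14), (28, 9), (28, 14), (31, 10), (31, 13)]
Unfold 4 (reflect across v@8): 64 holes -> [(0, 2), (0, 5), (0, 10), (0, 13), (3, 1), (3, 6), (3, 9), (3, 14), (4, 1), (4, 6), (4, 9), (4, 14), (7, 0), (7, 7), (7, 8), (7, 15), (8, 0), (8, 7), (8, 8), (8, 15), (11, 1), (11, 6), (11, 9), (11, 14), (12, 1), (12, 6), (12, 9), (12, 14), (15, 2), (15, 5), (15, 10), (15, 13), (16, 2), (16, 5), (16, 10), (16, 13), (19, 1), (19, 6), (19, 9), (19, 14), (20, 1), (20, 6), (20, 9), (20, 14), (23, 0), (23, 7), (23, 8), (23, 15), (24, 0), (24, 7), (24, 8), (24, 15), (27, 1), (27, 6), (27, 9), (27, 14), (28, 1), (28, 6), (28, 9), (28, 14), (31, 2), (31, 5), (31, 10), (31, 13)]
Holes: [(0, 2), (0, 5), (0, 10), (0, 13), (3, 1), (3, 6), (3, 9), (3, 14), (4, 1), (4, 6), (4, 9), (4, 14), (7, 0), (7, 7), (7, 8), (7, 15), (8, 0), (8, 7), (8, 8), (8, 15), (11, 1), (11, 6), (11, 9), (11, 14), (12, 1), (12, 6), (12, 9), (12, 14), (15, 2), (15, 5), (15, 10), (15, 13), (16, 2), (16, 5), (16, 10), (16, 13), (19, 1), (19, 6), (19, 9), (19, 14), (20, 1), (20, 6), (20, 9), (20, 14), (23, 0), (23, 7), (23, 8), (23, 15), (24, 0), (24, 7), (24, 8), (24, 15), (27, 1), (27, 6), (27, 9), (27, 14), (28, 1), (28, 6), (28, 9), (28, 14), (31, 2), (31, 5), (31, 10), (31, 13)]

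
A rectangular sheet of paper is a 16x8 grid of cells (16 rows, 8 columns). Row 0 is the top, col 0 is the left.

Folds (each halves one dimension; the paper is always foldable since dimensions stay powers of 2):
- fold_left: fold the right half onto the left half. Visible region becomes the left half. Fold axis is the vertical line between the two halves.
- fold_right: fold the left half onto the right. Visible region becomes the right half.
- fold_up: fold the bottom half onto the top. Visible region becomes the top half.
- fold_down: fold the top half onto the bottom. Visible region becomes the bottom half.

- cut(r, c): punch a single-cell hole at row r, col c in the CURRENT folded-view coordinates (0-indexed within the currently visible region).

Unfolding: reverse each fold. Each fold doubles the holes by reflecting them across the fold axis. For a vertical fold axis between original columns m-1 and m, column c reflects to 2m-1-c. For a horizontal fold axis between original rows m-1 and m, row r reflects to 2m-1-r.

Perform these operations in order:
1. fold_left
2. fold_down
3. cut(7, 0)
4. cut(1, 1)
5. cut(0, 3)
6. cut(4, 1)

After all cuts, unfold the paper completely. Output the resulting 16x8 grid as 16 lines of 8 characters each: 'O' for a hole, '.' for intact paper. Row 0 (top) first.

Answer: O......O
........
........
.O....O.
........
........
.O....O.
...OO...
...OO...
.O....O.
........
........
.O....O.
........
........
O......O

Derivation:
Op 1 fold_left: fold axis v@4; visible region now rows[0,16) x cols[0,4) = 16x4
Op 2 fold_down: fold axis h@8; visible region now rows[8,16) x cols[0,4) = 8x4
Op 3 cut(7, 0): punch at orig (15,0); cuts so far [(15, 0)]; region rows[8,16) x cols[0,4) = 8x4
Op 4 cut(1, 1): punch at orig (9,1); cuts so far [(9, 1), (15, 0)]; region rows[8,16) x cols[0,4) = 8x4
Op 5 cut(0, 3): punch at orig (8,3); cuts so far [(8, 3), (9, 1), (15, 0)]; region rows[8,16) x cols[0,4) = 8x4
Op 6 cut(4, 1): punch at orig (12,1); cuts so far [(8, 3), (9, 1), (12, 1), (15, 0)]; region rows[8,16) x cols[0,4) = 8x4
Unfold 1 (reflect across h@8): 8 holes -> [(0, 0), (3, 1), (6, 1), (7, 3), (8, 3), (9, 1), (12, 1), (15, 0)]
Unfold 2 (reflect across v@4): 16 holes -> [(0, 0), (0, 7), (3, 1), (3, 6), (6, 1), (6, 6), (7, 3), (7, 4), (8, 3), (8, 4), (9, 1), (9, 6), (12, 1), (12, 6), (15, 0), (15, 7)]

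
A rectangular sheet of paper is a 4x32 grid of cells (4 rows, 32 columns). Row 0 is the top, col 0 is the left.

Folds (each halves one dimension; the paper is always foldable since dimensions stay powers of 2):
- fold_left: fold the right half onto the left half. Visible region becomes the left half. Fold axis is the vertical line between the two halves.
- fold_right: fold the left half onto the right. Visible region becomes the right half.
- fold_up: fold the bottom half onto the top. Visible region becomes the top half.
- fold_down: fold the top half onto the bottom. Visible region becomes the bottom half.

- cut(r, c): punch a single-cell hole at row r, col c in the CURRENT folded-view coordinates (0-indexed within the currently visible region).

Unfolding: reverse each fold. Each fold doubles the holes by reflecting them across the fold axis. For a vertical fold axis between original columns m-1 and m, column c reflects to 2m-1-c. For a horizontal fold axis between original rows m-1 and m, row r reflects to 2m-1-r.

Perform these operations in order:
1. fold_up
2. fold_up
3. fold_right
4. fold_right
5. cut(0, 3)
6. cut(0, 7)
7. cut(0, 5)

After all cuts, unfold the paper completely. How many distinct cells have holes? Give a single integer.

Answer: 48

Derivation:
Op 1 fold_up: fold axis h@2; visible region now rows[0,2) x cols[0,32) = 2x32
Op 2 fold_up: fold axis h@1; visible region now rows[0,1) x cols[0,32) = 1x32
Op 3 fold_right: fold axis v@16; visible region now rows[0,1) x cols[16,32) = 1x16
Op 4 fold_right: fold axis v@24; visible region now rows[0,1) x cols[24,32) = 1x8
Op 5 cut(0, 3): punch at orig (0,27); cuts so far [(0, 27)]; region rows[0,1) x cols[24,32) = 1x8
Op 6 cut(0, 7): punch at orig (0,31); cuts so far [(0, 27), (0, 31)]; region rows[0,1) x cols[24,32) = 1x8
Op 7 cut(0, 5): punch at orig (0,29); cuts so far [(0, 27), (0, 29), (0, 31)]; region rows[0,1) x cols[24,32) = 1x8
Unfold 1 (reflect across v@24): 6 holes -> [(0, 16), (0, 18), (0, 20), (0, 27), (0, 29), (0, 31)]
Unfold 2 (reflect across v@16): 12 holes -> [(0, 0), (0, 2), (0, 4), (0, 11), (0, 13), (0, 15), (0, 16), (0, 18), (0, 20), (0, 27), (0, 29), (0, 31)]
Unfold 3 (reflect across h@1): 24 holes -> [(0, 0), (0, 2), (0, 4), (0, 11), (0, 13), (0, 15), (0, 16), (0, 18), (0, 20), (0, 27), (0, 29), (0, 31), (1, 0), (1, 2), (1, 4), (1, 11), (1, 13), (1, 15), (1, 16), (1, 18), (1, 20), (1, 27), (1, 29), (1, 31)]
Unfold 4 (reflect across h@2): 48 holes -> [(0, 0), (0, 2), (0, 4), (0, 11), (0, 13), (0, 15), (0, 16), (0, 18), (0, 20), (0, 27), (0, 29), (0, 31), (1, 0), (1, 2), (1, 4), (1, 11), (1, 13), (1, 15), (1, 16), (1, 18), (1, 20), (1, 27), (1, 29), (1, 31), (2, 0), (2, 2), (2, 4), (2, 11), (2, 13), (2, 15), (2, 16), (2, 18), (2, 20), (2, 27), (2, 29), (2, 31), (3, 0), (3, 2), (3, 4), (3, 11), (3, 13), (3, 15), (3, 16), (3, 18), (3, 20), (3, 27), (3, 29), (3, 31)]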